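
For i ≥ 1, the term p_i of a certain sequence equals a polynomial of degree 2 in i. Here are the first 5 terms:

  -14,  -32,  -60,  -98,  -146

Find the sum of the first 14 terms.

1st diffs: -18, -28, -38, -48.
2nd diffs: -10, -10, -10 (constant).
Newton forward-difference form: p_i = -14 + (-18)·C(i-1,1) + (-10)·C(i-1,2).
Continuing: …, -204, -272, -350, -438, …, p_{14} = -1028.
Summing i = 1..14 (14 terms) gives -5474.

-5474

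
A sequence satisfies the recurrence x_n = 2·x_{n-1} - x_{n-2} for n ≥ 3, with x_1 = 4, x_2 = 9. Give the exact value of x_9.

44

Applying the relation repeatedly:
x_3 = 14; x_4 = 19; x_5 = 24; x_6 = 29; x_7 = 34; x_8 = 39; x_9 = 44.
(Characteristic roots are 1 and 1.)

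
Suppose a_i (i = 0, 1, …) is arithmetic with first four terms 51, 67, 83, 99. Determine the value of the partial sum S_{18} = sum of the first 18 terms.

3366

Common difference d = 16.
a_i = 51 + (i - 0)·16.
a_{17} = 323; S = 18·(51 + 323)/2 = 3366.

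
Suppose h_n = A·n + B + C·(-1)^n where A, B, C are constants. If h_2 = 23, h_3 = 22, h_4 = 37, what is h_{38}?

275

At n = 2, 3, 4: 2A + B + C = 23; 3A + B - C = 22; 4A + B + C = 37.
Subtracting the first from the second: A - 2C = -1.
Subtracting the second from the third: A + 2C = 15.
Solving: C = 4, A = 7, then B = 5.
Hence h_{38} = 7·38 + 5 + 4·1 = 275.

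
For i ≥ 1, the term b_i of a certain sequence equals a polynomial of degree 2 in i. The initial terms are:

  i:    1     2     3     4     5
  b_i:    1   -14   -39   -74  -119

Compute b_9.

1st diffs: -15, -25, -35, -45.
2nd diffs: -10, -10, -10 (constant).
Newton forward-difference form: b_i = 1 + (-15)·C(i-1,1) + (-10)·C(i-1,2).
At i = 9: i-1 = 8, so b_9 = 1 - 120 - 280 = -399.

-399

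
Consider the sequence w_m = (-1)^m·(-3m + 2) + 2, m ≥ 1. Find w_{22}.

(-1)^22 = 1; -3m + 2 at m=22 is -64; so w_{22} = -62.

-62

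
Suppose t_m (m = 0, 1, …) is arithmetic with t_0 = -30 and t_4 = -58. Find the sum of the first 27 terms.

Common difference d = (-58 - (-30)) / (4 - 0) = -7.
t_m = -30 + (m - 0)·(-7).
t_{26} = -212; S = 27·(-30 + (-212))/2 = -3267.

-3267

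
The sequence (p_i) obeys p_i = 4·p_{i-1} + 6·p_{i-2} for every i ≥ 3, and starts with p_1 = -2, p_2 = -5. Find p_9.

-584096

Applying the relation repeatedly:
p_3 = -32  p_4 = -158  p_5 = -824  p_6 = -4244  p_7 = -21920  p_8 = -113144  p_9 = -584096.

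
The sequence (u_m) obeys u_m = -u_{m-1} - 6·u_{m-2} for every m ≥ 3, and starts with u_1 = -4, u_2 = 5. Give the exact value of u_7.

31

Applying the relation repeatedly:
u_3 = 19; u_4 = -49; u_5 = -65; u_6 = 359; u_7 = 31.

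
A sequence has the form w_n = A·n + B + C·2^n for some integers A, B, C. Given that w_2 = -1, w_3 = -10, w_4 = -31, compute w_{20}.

The three given values yield: 2A + B + 4C = -1; 3A + B + 8C = -10; 4A + B + 16C = -31.
Subtracting the first from the second: A + 4C = -9.
Subtracting the second from the third: A + 8C = -21.
Solving: C = -3, A = 3, then B = 5.
Hence w_{20} = 3·20 + 5 + (-3)·1048576 = -3145663.

-3145663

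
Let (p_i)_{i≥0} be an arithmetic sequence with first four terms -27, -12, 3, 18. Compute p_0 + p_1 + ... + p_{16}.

Common difference d = 15.
p_i = -27 + (i - 0)·15.
p_{16} = 213; S = 17·(-27 + 213)/2 = 1581.

1581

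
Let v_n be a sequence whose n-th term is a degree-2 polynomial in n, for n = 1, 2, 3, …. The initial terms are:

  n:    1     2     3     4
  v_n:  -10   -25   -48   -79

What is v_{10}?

-433

1st diffs: -15, -23, -31.
2nd diffs: -8, -8 (constant).
So v_n = -4n^2 - 3n - 3.
Evaluating at n = 10 gives v_{10} = -433.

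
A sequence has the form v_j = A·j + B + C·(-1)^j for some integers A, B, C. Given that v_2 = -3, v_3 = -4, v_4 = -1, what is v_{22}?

17

The three given values yield: 2A + B + C = -3; 3A + B - C = -4; 4A + B + C = -1.
Subtracting the first from the second: A - 2C = -1.
Subtracting the second from the third: A + 2C = 3.
Solving: C = 1, A = 1, then B = -6.
Therefore v_{22} = 22 + (-6) + 1·1 = 17.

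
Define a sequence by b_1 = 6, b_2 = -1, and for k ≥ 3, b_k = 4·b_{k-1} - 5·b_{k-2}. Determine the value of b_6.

b_3 = -34;  b_4 = -131;  b_5 = -354;  b_6 = -761.

-761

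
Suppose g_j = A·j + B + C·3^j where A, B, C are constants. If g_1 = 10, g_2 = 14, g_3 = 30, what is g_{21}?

10460353170

Plug in j = 1, 2, 3: A + B + 3C = 10; 2A + B + 9C = 14; 3A + B + 27C = 30.
Subtracting the first from the second: A + 6C = 4.
Subtracting the second from the third: A + 18C = 16.
Solving: C = 1, A = -2, then B = 9.
Therefore g_{21} = -42 + 9 + 1·10460353203 = 10460353170.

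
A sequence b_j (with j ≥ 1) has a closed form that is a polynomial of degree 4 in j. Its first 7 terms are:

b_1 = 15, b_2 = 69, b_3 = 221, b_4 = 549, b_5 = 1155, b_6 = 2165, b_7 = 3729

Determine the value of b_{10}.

13605

1st diffs: 54, 152, 328, 606, 1010, 1564.
2nd diffs: 98, 176, 278, 404, 554.
3rd diffs: 78, 102, 126, 150.
4th diffs: 24, 24, 24 (constant).
Newton forward-difference form: b_j = 15 + 54·C(j-1,1) + 98·C(j-1,2) + 78·C(j-1,3) + 24·C(j-1,4).
At j = 10: j-1 = 9, so b_{10} = 15 + 486 + 3528 + 6552 + 3024 = 13605.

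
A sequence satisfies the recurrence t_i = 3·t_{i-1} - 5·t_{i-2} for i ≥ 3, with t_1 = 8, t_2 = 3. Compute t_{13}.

-55144

t_3 = -31  t_4 = -108  t_5 = -169  …  t_{10} = -3492  t_{11} = -26881  t_{12} = -63183  t_{13} = -55144.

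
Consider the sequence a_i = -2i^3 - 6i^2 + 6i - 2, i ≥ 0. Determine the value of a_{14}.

a_{14} = -2·14^3 - 6·14^2 + 6·14 - 2 = -6582.

-6582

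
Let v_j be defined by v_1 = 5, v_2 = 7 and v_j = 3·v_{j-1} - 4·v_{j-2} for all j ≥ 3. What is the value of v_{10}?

Applying the relation repeatedly:
v_3 = 1; v_4 = -25; v_5 = -79; v_6 = -137; v_7 = -95; v_8 = 263; v_9 = 1169; v_{10} = 2455.

2455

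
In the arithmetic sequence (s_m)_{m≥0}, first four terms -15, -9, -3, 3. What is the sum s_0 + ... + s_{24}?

1425

Common difference d = 6.
s_m = -15 + (m - 0)·6.
s_{24} = 129; S = 25·(-15 + 129)/2 = 1425.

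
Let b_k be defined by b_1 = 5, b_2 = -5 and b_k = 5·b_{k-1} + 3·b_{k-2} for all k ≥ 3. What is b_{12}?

-57032090

Compute successive terms:
b_3 = -10; b_4 = -65; b_5 = -355; b_6 = -1970; b_7 = -10915; b_8 = -60485; b_9 = -335170; b_{10} = -1857305; b_{11} = -10292035; b_{12} = -57032090.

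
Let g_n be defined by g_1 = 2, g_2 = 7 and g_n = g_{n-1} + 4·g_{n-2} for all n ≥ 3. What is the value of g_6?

Applying the relation repeatedly:
g_3 = 15, g_4 = 43, g_5 = 103, g_6 = 275.

275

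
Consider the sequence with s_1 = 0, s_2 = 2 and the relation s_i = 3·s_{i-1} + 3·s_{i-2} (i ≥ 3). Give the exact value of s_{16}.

Iterate the recurrence:
s_3 = 6, s_4 = 24, s_5 = 90, …, s_{13} = 3849120, s_{14} = 14593122, s_{15} = 55326726, s_{16} = 209759544.

209759544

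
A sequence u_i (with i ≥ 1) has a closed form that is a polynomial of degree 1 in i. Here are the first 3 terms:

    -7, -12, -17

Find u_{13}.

1st diffs: -5, -5 (constant).
So u_i = -5i - 2.
Evaluating at i = 13 gives u_{13} = -67.

-67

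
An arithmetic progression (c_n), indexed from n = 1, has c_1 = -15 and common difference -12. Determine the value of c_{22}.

-267

c_n = -15 + (n - 1)·(-12).
c_{22} = -15 + 21·(-12) = -267.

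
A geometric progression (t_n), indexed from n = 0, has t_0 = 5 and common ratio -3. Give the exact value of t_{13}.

t_n = 5·(-3)^(n-0).
t_{13} = 5·(-3)^13 = -7971615.

-7971615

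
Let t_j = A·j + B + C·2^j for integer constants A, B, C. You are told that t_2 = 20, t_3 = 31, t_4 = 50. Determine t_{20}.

2097218

Write the equations: 2A + B + 4C = 20; 3A + B + 8C = 31; 4A + B + 16C = 50.
Subtracting the first from the second: A + 4C = 11.
Subtracting the second from the third: A + 8C = 19.
Solving: C = 2, A = 3, then B = 6.
Therefore t_{20} = 60 + 6 + 2·1048576 = 2097218.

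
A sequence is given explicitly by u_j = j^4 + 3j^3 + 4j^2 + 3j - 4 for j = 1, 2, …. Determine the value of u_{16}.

78892

u_{16} = 1·16^4 + 3·16^3 + 4·16^2 + 3·16 - 4 = 78892.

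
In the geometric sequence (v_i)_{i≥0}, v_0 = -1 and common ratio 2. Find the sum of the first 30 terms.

-1073741823

v_i = (-1)·2^(i-0).
S = (-1)·(2^30 - 1)/(2 - 1) = (-1)·(1073741824 - 1)/(1) = -1073741823.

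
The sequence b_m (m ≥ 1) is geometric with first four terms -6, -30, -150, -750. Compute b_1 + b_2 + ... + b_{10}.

Common ratio r = 5.
b_m = (-6)·5^(m-1).
S = (-6)·(5^10 - 1)/(5 - 1) = (-6)·(9765625 - 1)/(4) = -14648436.

-14648436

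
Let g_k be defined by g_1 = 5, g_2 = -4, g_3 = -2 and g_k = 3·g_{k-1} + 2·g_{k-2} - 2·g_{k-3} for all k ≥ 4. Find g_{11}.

Iterate the recurrence:
g_4 = -24; g_5 = -68; g_6 = -248; g_7 = -832; g_8 = -2856; g_9 = -9736; g_{10} = -33256; g_{11} = -113528.

-113528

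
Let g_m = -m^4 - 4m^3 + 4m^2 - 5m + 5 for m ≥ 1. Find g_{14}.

-48673

g_{14} = -1·14^4 - 4·14^3 + 4·14^2 - 5·14 + 5 = -48673.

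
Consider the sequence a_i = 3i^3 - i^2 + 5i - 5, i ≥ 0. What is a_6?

a_6 = 3·6^3 - 1·6^2 + 5·6 - 5 = 637.

637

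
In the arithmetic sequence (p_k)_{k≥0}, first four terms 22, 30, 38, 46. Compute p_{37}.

318

Common difference d = 8.
p_k = 22 + (k - 0)·8.
p_{37} = 22 + 37·8 = 318.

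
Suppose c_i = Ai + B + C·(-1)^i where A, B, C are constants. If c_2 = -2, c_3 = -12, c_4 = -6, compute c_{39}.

-84

The three given values yield: 2A + B + C = -2; 3A + B - C = -12; 4A + B + C = -6.
Subtracting the first from the second: A - 2C = -10.
Subtracting the second from the third: A + 2C = 6.
Solving: C = 4, A = -2, then B = -2.
Hence c_{39} = -2·39 + (-2) + 4·(-1) = -84.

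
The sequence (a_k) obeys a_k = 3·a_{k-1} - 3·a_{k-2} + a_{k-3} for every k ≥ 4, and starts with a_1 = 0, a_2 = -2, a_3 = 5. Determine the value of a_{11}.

Compute successive terms:
a_4 = 21, a_5 = 46, a_6 = 80, a_7 = 123, a_8 = 175, a_9 = 236, a_{10} = 306, a_{11} = 385.

385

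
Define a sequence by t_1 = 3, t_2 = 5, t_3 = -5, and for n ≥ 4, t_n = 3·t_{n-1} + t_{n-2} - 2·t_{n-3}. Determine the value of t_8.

-1917

Step forward from the initial values:
t_4 = -16  t_5 = -63  t_6 = -195  t_7 = -616  t_8 = -1917.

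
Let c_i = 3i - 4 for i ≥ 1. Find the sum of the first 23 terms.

736

Over i = 1..23: Σi = 276.
Total = (3)·276 + (-4)·23 = 736.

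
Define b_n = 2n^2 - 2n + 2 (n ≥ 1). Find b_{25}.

b_{25} = 2·25^2 - 2·25 + 2 = 1202.

1202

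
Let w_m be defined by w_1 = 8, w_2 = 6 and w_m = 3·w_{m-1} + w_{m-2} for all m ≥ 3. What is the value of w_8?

Iterate the recurrence:
w_3 = 26, w_4 = 84, w_5 = 278, w_6 = 918, w_7 = 3032, w_8 = 10014.

10014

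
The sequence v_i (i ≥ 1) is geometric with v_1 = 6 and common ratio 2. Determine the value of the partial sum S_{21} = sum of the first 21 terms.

12582906

v_i = 6·2^(i-1).
S = 6·(2^21 - 1)/(2 - 1) = 6·(2097152 - 1)/(1) = 12582906.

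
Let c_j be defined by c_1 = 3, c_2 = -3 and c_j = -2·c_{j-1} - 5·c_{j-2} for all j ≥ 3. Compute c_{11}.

711

Applying the relation repeatedly:
c_3 = -9; c_4 = 33; c_5 = -21; c_6 = -123; c_7 = 351; c_8 = -87; c_9 = -1581; c_{10} = 3597; c_{11} = 711.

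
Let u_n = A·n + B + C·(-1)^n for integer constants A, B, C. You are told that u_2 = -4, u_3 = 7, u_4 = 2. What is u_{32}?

At n = 2, 3, 4: 2A + B + C = -4; 3A + B - C = 7; 4A + B + C = 2.
Subtracting the first from the second: A - 2C = 11.
Subtracting the second from the third: A + 2C = -5.
Solving: C = -4, A = 3, then B = -6.
So u_n = 3·n + (-6) + (-4)·(-1)^n; at n=32 this is 86.

86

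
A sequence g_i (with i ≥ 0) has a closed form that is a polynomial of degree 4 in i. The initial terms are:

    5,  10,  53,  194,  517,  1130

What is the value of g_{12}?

27653

1st diffs: 5, 43, 141, 323, 613.
2nd diffs: 38, 98, 182, 290.
3rd diffs: 60, 84, 108.
4th diffs: 24, 24 (constant).
Newton forward-difference form: g_i = 5 + 5·C(i,1) + 38·C(i,2) + 60·C(i,3) + 24·C(i,4).
At i = 12: i = 12, so g_{12} = 5 + 60 + 2508 + 13200 + 11880 = 27653.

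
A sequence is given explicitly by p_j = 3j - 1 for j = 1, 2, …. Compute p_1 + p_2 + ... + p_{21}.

Over j = 1..21: Σj = 231.
Total = (3)·231 + (-1)·21 = 672.

672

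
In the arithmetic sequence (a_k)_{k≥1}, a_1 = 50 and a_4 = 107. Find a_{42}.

829

Common difference d = (107 - 50) / (4 - 1) = 19.
a_k = 50 + (k - 1)·19.
a_{42} = 50 + 41·19 = 829.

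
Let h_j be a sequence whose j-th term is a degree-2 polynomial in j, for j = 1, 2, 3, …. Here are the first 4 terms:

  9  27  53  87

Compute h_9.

377

1st diffs: 18, 26, 34.
2nd diffs: 8, 8 (constant).
Newton forward-difference form: h_j = 9 + 18·C(j-1,1) + 8·C(j-1,2).
At j = 9: j-1 = 8, so h_9 = 9 + 144 + 224 = 377.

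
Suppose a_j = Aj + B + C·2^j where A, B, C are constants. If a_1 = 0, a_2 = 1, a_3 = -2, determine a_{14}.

The three given values yield: A + B + 2C = 0; 2A + B + 4C = 1; 3A + B + 8C = -2.
Subtracting the first from the second: A + 2C = 1.
Subtracting the second from the third: A + 4C = -3.
Solving: C = -2, A = 5, then B = -1.
Hence a_{14} = 5·14 + (-1) + (-2)·16384 = -32699.

-32699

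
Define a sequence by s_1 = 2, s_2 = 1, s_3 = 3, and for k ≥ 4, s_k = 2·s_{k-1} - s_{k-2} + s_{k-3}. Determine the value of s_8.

Compute successive terms:
s_4 = 7;  s_5 = 12;  s_6 = 20;  s_7 = 35;  s_8 = 62.

62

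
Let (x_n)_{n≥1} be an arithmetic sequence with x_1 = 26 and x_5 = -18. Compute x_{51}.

Common difference d = (-18 - 26) / (5 - 1) = -11.
x_n = 26 + (n - 1)·(-11).
x_{51} = 26 + 50·(-11) = -524.

-524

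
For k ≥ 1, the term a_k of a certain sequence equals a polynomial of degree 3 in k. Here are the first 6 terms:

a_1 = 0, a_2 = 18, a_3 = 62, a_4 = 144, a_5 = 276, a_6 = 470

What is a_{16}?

8460

1st diffs: 18, 44, 82, 132, 194.
2nd diffs: 26, 38, 50, 62.
3rd diffs: 12, 12, 12 (constant).
So a_k = 2k^3 + k^2 + k - 4.
Evaluating at k = 16 gives a_{16} = 8460.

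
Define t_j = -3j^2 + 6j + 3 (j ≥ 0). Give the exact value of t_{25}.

-1722

t_{25} = -3·25^2 + 6·25 + 3 = -1722.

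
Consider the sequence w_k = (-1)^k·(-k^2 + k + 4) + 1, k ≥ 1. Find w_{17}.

269

(-1)^17 = -1; -k^2 + k + 4 at k=17 is -268; so w_{17} = 269.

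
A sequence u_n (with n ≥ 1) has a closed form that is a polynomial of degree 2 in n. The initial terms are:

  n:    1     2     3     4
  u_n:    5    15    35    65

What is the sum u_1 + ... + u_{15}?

5675

1st diffs: 10, 20, 30.
2nd diffs: 10, 10 (constant).
So u_n = 5n^2 - 5n + 5.
Continuing: …, 105, 155, 215, 285, …, u_{15} = 1055.
Summing n = 1..15 (15 terms) gives 5675.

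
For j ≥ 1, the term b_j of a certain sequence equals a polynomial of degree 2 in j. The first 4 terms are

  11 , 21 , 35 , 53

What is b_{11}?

291

1st diffs: 10, 14, 18.
2nd diffs: 4, 4 (constant).
Newton forward-difference form: b_j = 11 + 10·C(j-1,1) + 4·C(j-1,2).
At j = 11: j-1 = 10, so b_{11} = 11 + 100 + 180 = 291.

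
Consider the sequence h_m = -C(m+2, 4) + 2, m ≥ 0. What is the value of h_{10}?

C(12, 4) = 495, so h_{10} = -493.

-493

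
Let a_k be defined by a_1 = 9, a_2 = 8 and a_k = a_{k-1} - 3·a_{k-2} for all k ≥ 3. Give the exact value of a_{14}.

a_3 = -19;  a_4 = -43;  a_5 = 14;  …;  a_{11} = 2246;  a_{12} = 1187;  a_{13} = -5551;  a_{14} = -9112.

-9112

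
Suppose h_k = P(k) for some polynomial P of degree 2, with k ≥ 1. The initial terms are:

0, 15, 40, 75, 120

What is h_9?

400

1st diffs: 15, 25, 35, 45.
2nd diffs: 10, 10, 10 (constant).
Newton forward-difference form: h_k = 15·C(k-1,1) + 10·C(k-1,2).
At k = 9: k-1 = 8, so h_9 = 120 + 280 = 400.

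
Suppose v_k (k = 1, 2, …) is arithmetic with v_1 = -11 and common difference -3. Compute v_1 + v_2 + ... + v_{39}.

-2652

v_k = -11 + (k - 1)·(-3).
v_{39} = -125; S = 39·(-11 + (-125))/2 = -2652.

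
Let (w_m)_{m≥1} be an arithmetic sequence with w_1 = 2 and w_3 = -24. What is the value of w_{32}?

Common difference d = (-24 - 2) / (3 - 1) = -13.
w_m = 2 + (m - 1)·(-13).
w_{32} = 2 + 31·(-13) = -401.

-401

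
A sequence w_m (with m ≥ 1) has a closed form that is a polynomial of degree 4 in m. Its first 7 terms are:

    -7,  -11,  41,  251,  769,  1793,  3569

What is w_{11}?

1st diffs: -4, 52, 210, 518, 1024, 1776.
2nd diffs: 56, 158, 308, 506, 752.
3rd diffs: 102, 150, 198, 246.
4th diffs: 48, 48, 48 (constant).
Newton forward-difference form: w_m = -7 + (-4)·C(m-1,1) + 56·C(m-1,2) + 102·C(m-1,3) + 48·C(m-1,4).
At m = 11: m-1 = 10, so w_{11} = -7 - 40 + 2520 + 12240 + 10080 = 24793.

24793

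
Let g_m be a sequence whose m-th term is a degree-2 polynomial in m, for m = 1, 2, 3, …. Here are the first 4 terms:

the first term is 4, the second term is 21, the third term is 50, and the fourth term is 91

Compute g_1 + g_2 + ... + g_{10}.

2245

1st diffs: 17, 29, 41.
2nd diffs: 12, 12 (constant).
So g_m = 6m^2 - m - 1.
Continuing: …, 144, 209, 286, 375, …, g_{10} = 589.
Summing m = 1..10 (10 terms) gives 2245.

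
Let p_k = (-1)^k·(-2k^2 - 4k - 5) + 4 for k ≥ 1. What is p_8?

-161

(-1)^8 = 1; -2k^2 - 4k - 5 at k=8 is -165; so p_8 = -161.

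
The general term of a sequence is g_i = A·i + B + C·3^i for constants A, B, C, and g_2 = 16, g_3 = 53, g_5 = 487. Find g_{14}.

The three given values yield: 2A + B + 9C = 16; 3A + B + 27C = 53; 5A + B + 243C = 487.
Subtracting the first from the second: A + 18C = 37.
Subtracting the second from the third: 2A + 216C = 434.
Solving: C = 2, A = 1, then B = -4.
Hence g_{14} = 1·14 + (-4) + 2·4782969 = 9565948.

9565948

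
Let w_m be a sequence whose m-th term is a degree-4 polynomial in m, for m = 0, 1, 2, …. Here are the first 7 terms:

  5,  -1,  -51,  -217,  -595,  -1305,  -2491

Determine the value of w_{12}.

1st diffs: -6, -50, -166, -378, -710, -1186.
2nd diffs: -44, -116, -212, -332, -476.
3rd diffs: -72, -96, -120, -144.
4th diffs: -24, -24, -24 (constant).
Newton forward-difference form: w_m = 5 + (-6)·C(m,1) + (-44)·C(m,2) + (-72)·C(m,3) + (-24)·C(m,4).
At m = 12: m = 12, so w_{12} = 5 - 72 - 2904 - 15840 - 11880 = -30691.

-30691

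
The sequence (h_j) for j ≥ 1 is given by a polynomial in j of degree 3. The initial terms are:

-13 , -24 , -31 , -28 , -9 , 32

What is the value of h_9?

347

1st diffs: -11, -7, 3, 19, 41.
2nd diffs: 4, 10, 16, 22.
3rd diffs: 6, 6, 6 (constant).
Newton forward-difference form: h_j = -13 + (-11)·C(j-1,1) + 4·C(j-1,2) + 6·C(j-1,3).
At j = 9: j-1 = 8, so h_9 = -13 - 88 + 112 + 336 = 347.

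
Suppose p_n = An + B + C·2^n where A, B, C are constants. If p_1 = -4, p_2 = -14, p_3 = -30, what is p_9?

Write the equations: A + B + 2C = -4; 2A + B + 4C = -14; 3A + B + 8C = -30.
Subtracting the first from the second: A + 2C = -10.
Subtracting the second from the third: A + 4C = -16.
Solving: C = -3, A = -4, then B = 6.
Hence p_9 = -4·9 + 6 + (-3)·512 = -1566.

-1566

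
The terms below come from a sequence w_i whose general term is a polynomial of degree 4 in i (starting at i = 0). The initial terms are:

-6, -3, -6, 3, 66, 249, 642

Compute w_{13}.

21873

1st diffs: 3, -3, 9, 63, 183, 393.
2nd diffs: -6, 12, 54, 120, 210.
3rd diffs: 18, 42, 66, 90.
4th diffs: 24, 24, 24 (constant).
Newton forward-difference form: w_i = -6 + 3·C(i,1) + (-6)·C(i,2) + 18·C(i,3) + 24·C(i,4).
At i = 13: i = 13, so w_{13} = -6 + 39 - 468 + 5148 + 17160 = 21873.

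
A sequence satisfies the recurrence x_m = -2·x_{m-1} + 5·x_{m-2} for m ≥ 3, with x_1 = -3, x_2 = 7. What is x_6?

Iterate the recurrence:
x_3 = -29, x_4 = 93, x_5 = -331, x_6 = 1127.

1127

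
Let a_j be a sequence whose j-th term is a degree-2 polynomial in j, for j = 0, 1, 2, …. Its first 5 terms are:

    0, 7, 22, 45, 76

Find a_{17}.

1st diffs: 7, 15, 23, 31.
2nd diffs: 8, 8, 8 (constant).
Newton forward-difference form: a_j = 7·C(j,1) + 8·C(j,2).
At j = 17: j = 17, so a_{17} = 119 + 1088 = 1207.

1207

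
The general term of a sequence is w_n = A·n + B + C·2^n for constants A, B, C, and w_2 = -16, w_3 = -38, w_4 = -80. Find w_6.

At n = 2, 3, 4: 2A + B + 4C = -16; 3A + B + 8C = -38; 4A + B + 16C = -80.
Subtracting the first from the second: A + 4C = -22.
Subtracting the second from the third: A + 8C = -42.
Solving: C = -5, A = -2, then B = 8.
Therefore w_6 = -12 + 8 + (-5)·64 = -324.

-324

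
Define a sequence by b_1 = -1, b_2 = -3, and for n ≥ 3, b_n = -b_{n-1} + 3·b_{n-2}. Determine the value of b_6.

-36

b_3 = 0;  b_4 = -9;  b_5 = 9;  b_6 = -36.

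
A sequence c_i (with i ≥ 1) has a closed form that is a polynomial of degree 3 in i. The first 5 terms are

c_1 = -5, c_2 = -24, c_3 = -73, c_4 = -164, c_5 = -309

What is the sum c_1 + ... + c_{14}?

1st diffs: -19, -49, -91, -145.
2nd diffs: -30, -42, -54.
3rd diffs: -12, -12 (constant).
Newton forward-difference form: c_i = -5 + (-19)·C(i-1,1) + (-30)·C(i-1,2) + (-12)·C(i-1,3).
Continuing: …, -520, -809, -1188, -1669, …, c_{14} = -6024.
Summing i = 1..14 (14 terms) gives -24731.

-24731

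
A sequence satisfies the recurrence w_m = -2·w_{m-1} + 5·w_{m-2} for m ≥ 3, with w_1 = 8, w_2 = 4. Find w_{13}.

4401368

Compute successive terms:
w_3 = 32, w_4 = -44, w_5 = 248, …, w_{10} = -107036, w_{11} = 370112, w_{12} = -1275404, w_{13} = 4401368.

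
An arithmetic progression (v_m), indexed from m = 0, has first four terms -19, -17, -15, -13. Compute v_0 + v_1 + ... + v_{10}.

Common difference d = 2.
v_m = -19 + (m - 0)·2.
v_{10} = 1; S = 11·(-19 + 1)/2 = -99.

-99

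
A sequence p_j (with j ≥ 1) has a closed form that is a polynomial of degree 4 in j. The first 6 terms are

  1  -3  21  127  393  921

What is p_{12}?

1st diffs: -4, 24, 106, 266, 528.
2nd diffs: 28, 82, 160, 262.
3rd diffs: 54, 78, 102.
4th diffs: 24, 24 (constant).
So p_j = j^4 - j^3 - 5j^2 + 3j + 3.
Evaluating at j = 12 gives p_{12} = 18327.

18327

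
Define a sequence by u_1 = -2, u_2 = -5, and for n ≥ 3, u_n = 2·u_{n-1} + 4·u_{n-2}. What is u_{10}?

Compute successive terms:
u_3 = -18;  u_4 = -56;  u_5 = -184;  u_6 = -592;  u_7 = -1920;  u_8 = -6208;  u_9 = -20096;  u_{10} = -65024.

-65024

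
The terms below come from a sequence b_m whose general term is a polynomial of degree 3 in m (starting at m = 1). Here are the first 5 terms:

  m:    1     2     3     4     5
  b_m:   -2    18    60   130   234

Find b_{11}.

1908

1st diffs: 20, 42, 70, 104.
2nd diffs: 22, 28, 34.
3rd diffs: 6, 6 (constant).
Newton forward-difference form: b_m = -2 + 20·C(m-1,1) + 22·C(m-1,2) + 6·C(m-1,3).
At m = 11: m-1 = 10, so b_{11} = -2 + 200 + 990 + 720 = 1908.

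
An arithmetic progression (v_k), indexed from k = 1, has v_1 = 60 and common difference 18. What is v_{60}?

v_k = 60 + (k - 1)·18.
v_{60} = 60 + 59·18 = 1122.

1122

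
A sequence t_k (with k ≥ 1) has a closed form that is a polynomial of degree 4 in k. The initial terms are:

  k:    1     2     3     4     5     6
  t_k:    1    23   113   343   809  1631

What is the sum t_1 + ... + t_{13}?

103545

1st diffs: 22, 90, 230, 466, 822.
2nd diffs: 68, 140, 236, 356.
3rd diffs: 72, 96, 120.
4th diffs: 24, 24 (constant).
So t_k = k^4 + 2k^3 - 3k^2 + 2k - 1.
Continuing: …, 2953, 4943, 7793, 11719, …, t_{13} = 32473.
Summing k = 1..13 (13 terms) gives 103545.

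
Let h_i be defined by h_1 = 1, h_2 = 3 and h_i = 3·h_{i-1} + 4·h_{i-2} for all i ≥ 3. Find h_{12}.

3355443

Compute successive terms:
h_3 = 13  h_4 = 51  h_5 = 205  h_6 = 819  h_7 = 3277  h_8 = 13107  h_9 = 52429  h_{10} = 209715  h_{11} = 838861  h_{12} = 3355443.
(Characteristic roots are 4 and -1.)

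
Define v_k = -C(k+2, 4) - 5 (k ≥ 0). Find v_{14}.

-1825

C(16, 4) = 1820, so v_{14} = -1825.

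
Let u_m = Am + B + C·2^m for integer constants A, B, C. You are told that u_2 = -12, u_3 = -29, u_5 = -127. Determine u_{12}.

-16390

The three given values yield: 2A + B + 4C = -12; 3A + B + 8C = -29; 5A + B + 32C = -127.
Subtracting the first from the second: A + 4C = -17.
Subtracting the second from the third: 2A + 24C = -98.
Solving: C = -4, A = -1, then B = 6.
Hence u_{12} = -1·12 + 6 + (-4)·4096 = -16390.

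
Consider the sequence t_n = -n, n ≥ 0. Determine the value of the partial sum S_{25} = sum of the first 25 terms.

-300

Over n = 0..24: Σn = 300.
Total = (-1)·300 = -300.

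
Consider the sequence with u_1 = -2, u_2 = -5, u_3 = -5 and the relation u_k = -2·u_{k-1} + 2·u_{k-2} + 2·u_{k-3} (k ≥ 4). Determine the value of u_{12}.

3272

u_4 = -4; u_5 = -12; u_6 = 6; u_7 = -44; u_8 = 76; u_9 = -228; u_{10} = 520; u_{11} = -1344; u_{12} = 3272.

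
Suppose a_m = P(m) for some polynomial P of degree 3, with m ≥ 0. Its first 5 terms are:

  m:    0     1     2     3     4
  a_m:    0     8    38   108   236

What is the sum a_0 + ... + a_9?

6780

1st diffs: 8, 30, 70, 128.
2nd diffs: 22, 40, 58.
3rd diffs: 18, 18 (constant).
Newton forward-difference form: a_m = 8·C(m,1) + 22·C(m,2) + 18·C(m,3).
Continuing: …, 440, 738, 1148, 1688, …, a_9 = 2376.
Summing m = 0..9 (10 terms) gives 6780.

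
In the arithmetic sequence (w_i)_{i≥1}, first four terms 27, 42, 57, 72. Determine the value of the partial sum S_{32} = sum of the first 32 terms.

8304

Common difference d = 15.
w_i = 27 + (i - 1)·15.
w_{32} = 492; S = 32·(27 + 492)/2 = 8304.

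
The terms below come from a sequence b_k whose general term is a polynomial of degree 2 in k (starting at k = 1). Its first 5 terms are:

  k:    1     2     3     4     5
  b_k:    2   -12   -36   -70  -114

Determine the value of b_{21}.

1st diffs: -14, -24, -34, -44.
2nd diffs: -10, -10, -10 (constant).
Newton forward-difference form: b_k = 2 + (-14)·C(k-1,1) + (-10)·C(k-1,2).
At k = 21: k-1 = 20, so b_{21} = 2 - 280 - 1900 = -2178.

-2178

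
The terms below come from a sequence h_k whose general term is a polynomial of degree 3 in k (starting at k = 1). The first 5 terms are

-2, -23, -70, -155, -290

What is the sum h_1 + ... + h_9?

1st diffs: -21, -47, -85, -135.
2nd diffs: -26, -38, -50.
3rd diffs: -12, -12 (constant).
So h_k = -2k^3 - k^2 - 4k + 5.
Continuing: -487, -758, -1115, -1570.
Summing k = 1..9 (9 terms) gives -4470.

-4470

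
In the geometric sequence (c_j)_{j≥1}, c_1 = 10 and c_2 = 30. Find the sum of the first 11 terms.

885730

Common ratio r = 3.
c_j = 10·3^(j-1).
S = 10·(3^11 - 1)/(3 - 1) = 10·(177147 - 1)/(2) = 885730.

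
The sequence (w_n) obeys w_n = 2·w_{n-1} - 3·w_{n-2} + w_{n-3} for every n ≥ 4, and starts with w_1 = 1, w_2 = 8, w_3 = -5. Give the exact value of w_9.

-14

w_4 = -33, w_5 = -43, w_6 = 8, w_7 = 112, w_8 = 157, w_9 = -14.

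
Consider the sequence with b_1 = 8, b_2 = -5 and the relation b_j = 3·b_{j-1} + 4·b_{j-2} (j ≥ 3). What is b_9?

Step forward from the initial values:
b_3 = 17; b_4 = 31; b_5 = 161; b_6 = 607; b_7 = 2465; b_8 = 9823; b_9 = 39329.
(Characteristic roots are 4 and -1.)

39329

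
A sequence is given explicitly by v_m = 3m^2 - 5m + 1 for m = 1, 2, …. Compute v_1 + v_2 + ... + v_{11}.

1199

Over m = 1..11: Σm = 66, Σm² = 506.
Total = (3)·506 + (-5)·66 + (1)·11 = 1199.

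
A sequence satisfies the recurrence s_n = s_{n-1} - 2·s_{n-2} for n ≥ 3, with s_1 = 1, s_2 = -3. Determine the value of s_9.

Step forward from the initial values:
s_3 = -5, s_4 = 1, s_5 = 11, s_6 = 9, s_7 = -13, s_8 = -31, s_9 = -5.

-5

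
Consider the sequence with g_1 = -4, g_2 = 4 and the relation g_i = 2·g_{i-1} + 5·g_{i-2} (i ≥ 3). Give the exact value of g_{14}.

-3592796

Applying the relation repeatedly:
g_3 = -12  g_4 = -4  g_5 = -68  …  g_{11} = -87692  g_{12} = -301764  g_{13} = -1041988  g_{14} = -3592796.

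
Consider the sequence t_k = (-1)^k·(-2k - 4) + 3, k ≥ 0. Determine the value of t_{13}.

33

(-1)^13 = -1; -2k - 4 at k=13 is -30; so t_{13} = 33.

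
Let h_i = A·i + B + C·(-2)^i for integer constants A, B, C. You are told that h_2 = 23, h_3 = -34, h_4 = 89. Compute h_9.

-2536

At i = 2, 3, 4: 2A + B + 4C = 23; 3A + B - 8C = -34; 4A + B + 16C = 89.
Subtracting the first from the second: A - 12C = -57.
Subtracting the second from the third: A + 24C = 123.
Solving: C = 5, A = 3, then B = -3.
So h_i = 3·i + (-3) + 5·(-2)^i; at i=9 this is -2536.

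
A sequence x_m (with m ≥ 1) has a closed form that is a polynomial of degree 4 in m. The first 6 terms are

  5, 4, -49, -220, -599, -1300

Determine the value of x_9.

1st diffs: -1, -53, -171, -379, -701.
2nd diffs: -52, -118, -208, -322.
3rd diffs: -66, -90, -114.
4th diffs: -24, -24 (constant).
Newton forward-difference form: x_m = 5 + (-1)·C(m-1,1) + (-52)·C(m-1,2) + (-66)·C(m-1,3) + (-24)·C(m-1,4).
At m = 9: m-1 = 8, so x_9 = 5 - 8 - 1456 - 3696 - 1680 = -6835.

-6835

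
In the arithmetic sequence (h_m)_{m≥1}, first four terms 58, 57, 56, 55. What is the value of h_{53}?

Common difference d = -1.
h_m = 58 + (m - 1)·(-1).
h_{53} = 58 + 52·(-1) = 6.

6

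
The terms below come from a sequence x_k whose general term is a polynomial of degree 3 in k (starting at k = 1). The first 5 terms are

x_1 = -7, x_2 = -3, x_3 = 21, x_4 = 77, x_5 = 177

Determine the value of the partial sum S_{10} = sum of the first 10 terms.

5030

1st diffs: 4, 24, 56, 100.
2nd diffs: 20, 32, 44.
3rd diffs: 12, 12 (constant).
Newton forward-difference form: x_k = -7 + 4·C(k-1,1) + 20·C(k-1,2) + 12·C(k-1,3).
Continuing: …, 333, 557, 861, 1257, …, x_{10} = 1757.
Summing k = 1..10 (10 terms) gives 5030.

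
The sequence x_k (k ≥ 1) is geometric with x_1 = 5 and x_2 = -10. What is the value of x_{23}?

Common ratio r = -2.
x_k = 5·(-2)^(k-1).
x_{23} = 5·(-2)^22 = 20971520.

20971520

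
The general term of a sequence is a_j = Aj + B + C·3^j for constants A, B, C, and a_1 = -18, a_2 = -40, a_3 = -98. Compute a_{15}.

Plug in j = 1, 2, 3: A + B + 3C = -18; 2A + B + 9C = -40; 3A + B + 27C = -98.
Subtracting the first from the second: A + 6C = -22.
Subtracting the second from the third: A + 18C = -58.
Solving: C = -3, A = -4, then B = -5.
So a_j = -4·j + (-5) + (-3)·3^j; at j=15 this is -43046786.

-43046786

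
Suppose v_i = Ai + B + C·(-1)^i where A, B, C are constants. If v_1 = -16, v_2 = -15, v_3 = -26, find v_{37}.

At i = 1, 2, 3: A + B - C = -16; 2A + B + C = -15; 3A + B - C = -26.
Subtracting the first from the second: A + 2C = 1.
Subtracting the second from the third: A - 2C = -11.
Solving: C = 3, A = -5, then B = -8.
So v_i = -5·i + (-8) + 3·(-1)^i; at i=37 this is -196.

-196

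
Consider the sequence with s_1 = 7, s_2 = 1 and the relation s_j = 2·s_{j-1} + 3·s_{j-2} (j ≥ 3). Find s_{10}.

39361

s_3 = 23  s_4 = 49  s_5 = 167  s_6 = 481  s_7 = 1463  s_8 = 4369  s_9 = 13127  s_{10} = 39361.
(Characteristic roots are 3 and -1.)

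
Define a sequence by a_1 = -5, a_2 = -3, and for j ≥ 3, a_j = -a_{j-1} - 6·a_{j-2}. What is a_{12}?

a_3 = 33; a_4 = -15; a_5 = -183; a_6 = 273; a_7 = 825; a_8 = -2463; a_9 = -2487; a_{10} = 17265; a_{11} = -2343; a_{12} = -101247.

-101247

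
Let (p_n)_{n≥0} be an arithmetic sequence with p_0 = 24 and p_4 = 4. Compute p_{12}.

-36

Common difference d = (4 - 24) / (4 - 0) = -5.
p_n = 24 + (n - 0)·(-5).
p_{12} = 24 + 12·(-5) = -36.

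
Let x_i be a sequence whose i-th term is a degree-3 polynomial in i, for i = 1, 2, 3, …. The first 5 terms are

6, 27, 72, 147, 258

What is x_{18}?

1st diffs: 21, 45, 75, 111.
2nd diffs: 24, 30, 36.
3rd diffs: 6, 6 (constant).
Newton forward-difference form: x_i = 6 + 21·C(i-1,1) + 24·C(i-1,2) + 6·C(i-1,3).
At i = 18: i-1 = 17, so x_{18} = 6 + 357 + 3264 + 4080 = 7707.

7707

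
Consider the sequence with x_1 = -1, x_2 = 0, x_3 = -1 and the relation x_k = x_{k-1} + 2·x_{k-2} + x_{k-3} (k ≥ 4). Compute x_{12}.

-872

Applying the relation repeatedly:
x_4 = -2, x_5 = -4, x_6 = -9, x_7 = -19, x_8 = -41, x_9 = -88, x_{10} = -189, x_{11} = -406, x_{12} = -872.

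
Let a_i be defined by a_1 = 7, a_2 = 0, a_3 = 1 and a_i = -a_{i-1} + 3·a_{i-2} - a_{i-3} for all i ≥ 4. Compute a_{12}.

-6560

a_4 = -8  a_5 = 11  a_6 = -36  a_7 = 77  a_8 = -196  a_9 = 463  a_{10} = -1128  a_{11} = 2713  a_{12} = -6560.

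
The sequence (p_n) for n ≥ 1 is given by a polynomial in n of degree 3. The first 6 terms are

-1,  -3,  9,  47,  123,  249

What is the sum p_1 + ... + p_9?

1st diffs: -2, 12, 38, 76, 126.
2nd diffs: 14, 26, 38, 50.
3rd diffs: 12, 12, 12 (constant).
So p_n = 2n^3 - 5n^2 - n + 3.
Continuing: 437, 699, 1047.
Summing n = 1..9 (9 terms) gives 2607.

2607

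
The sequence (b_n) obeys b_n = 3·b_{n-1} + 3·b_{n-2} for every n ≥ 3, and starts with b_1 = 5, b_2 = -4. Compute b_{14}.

-317844

Applying the relation repeatedly:
b_3 = 3  b_4 = -3  b_5 = 0  …  b_{11} = -5832  b_{12} = -22113  b_{13} = -83835  b_{14} = -317844.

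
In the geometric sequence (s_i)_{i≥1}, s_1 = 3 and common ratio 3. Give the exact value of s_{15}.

s_i = 3·3^(i-1).
s_{15} = 3·3^14 = 14348907.

14348907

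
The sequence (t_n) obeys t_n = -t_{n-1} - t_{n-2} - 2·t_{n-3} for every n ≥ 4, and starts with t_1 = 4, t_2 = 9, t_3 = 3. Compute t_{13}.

-38

t_4 = -20; t_5 = -1; t_6 = 15; t_7 = 26; t_8 = -39; t_9 = -17; t_{10} = 4; t_{11} = 91; t_{12} = -61; t_{13} = -38.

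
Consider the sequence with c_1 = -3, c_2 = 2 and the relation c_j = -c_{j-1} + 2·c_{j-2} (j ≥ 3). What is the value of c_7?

-108

Compute successive terms:
c_3 = -8; c_4 = 12; c_5 = -28; c_6 = 52; c_7 = -108.
(Characteristic roots are 1 and -2.)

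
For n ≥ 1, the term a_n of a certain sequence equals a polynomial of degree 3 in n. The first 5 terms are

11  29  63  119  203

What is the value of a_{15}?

3903

1st diffs: 18, 34, 56, 84.
2nd diffs: 16, 22, 28.
3rd diffs: 6, 6 (constant).
So a_n = n^3 + 2n^2 + 5n + 3.
Evaluating at n = 15 gives a_{15} = 3903.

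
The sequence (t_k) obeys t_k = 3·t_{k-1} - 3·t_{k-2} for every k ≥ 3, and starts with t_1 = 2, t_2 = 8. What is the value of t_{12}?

t_3 = 18; t_4 = 30; t_5 = 36; t_6 = 18; t_7 = -54; t_8 = -216; t_9 = -486; t_{10} = -810; t_{11} = -972; t_{12} = -486.

-486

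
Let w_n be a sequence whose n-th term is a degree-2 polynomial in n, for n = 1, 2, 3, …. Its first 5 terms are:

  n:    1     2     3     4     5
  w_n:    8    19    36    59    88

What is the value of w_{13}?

1st diffs: 11, 17, 23, 29.
2nd diffs: 6, 6, 6 (constant).
Newton forward-difference form: w_n = 8 + 11·C(n-1,1) + 6·C(n-1,2).
At n = 13: n-1 = 12, so w_{13} = 8 + 132 + 396 = 536.

536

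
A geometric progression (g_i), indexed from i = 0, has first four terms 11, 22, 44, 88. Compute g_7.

Common ratio r = 2.
g_i = 11·2^(i-0).
g_7 = 11·2^7 = 1408.

1408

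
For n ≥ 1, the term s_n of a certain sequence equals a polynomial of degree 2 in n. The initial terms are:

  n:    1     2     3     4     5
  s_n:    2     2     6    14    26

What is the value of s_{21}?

762

1st diffs: 0, 4, 8, 12.
2nd diffs: 4, 4, 4 (constant).
So s_n = 2n^2 - 6n + 6.
Evaluating at n = 21 gives s_{21} = 762.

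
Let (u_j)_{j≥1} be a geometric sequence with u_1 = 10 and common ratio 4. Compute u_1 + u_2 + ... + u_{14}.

u_j = 10·4^(j-1).
S = 10·(4^14 - 1)/(4 - 1) = 10·(268435456 - 1)/(3) = 894784850.

894784850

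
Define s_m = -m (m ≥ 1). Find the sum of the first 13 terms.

-91

Over m = 1..13: Σm = 91.
Total = (-1)·91 = -91.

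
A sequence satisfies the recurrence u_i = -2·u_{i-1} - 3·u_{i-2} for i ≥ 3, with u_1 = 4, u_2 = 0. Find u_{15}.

Compute successive terms:
u_3 = -12  u_4 = 24  u_5 = -12  …  u_{12} = -264  u_{13} = 3156  u_{14} = -5520  u_{15} = 1572.

1572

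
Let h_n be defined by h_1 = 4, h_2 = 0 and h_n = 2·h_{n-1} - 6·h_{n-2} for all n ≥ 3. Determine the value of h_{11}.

27264

Step forward from the initial values:
h_3 = -24, h_4 = -48, h_5 = 48, h_6 = 384, h_7 = 480, h_8 = -1344, h_9 = -5568, h_{10} = -3072, h_{11} = 27264.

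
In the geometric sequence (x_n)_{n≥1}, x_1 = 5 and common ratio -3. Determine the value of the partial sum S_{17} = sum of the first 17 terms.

x_n = 5·(-3)^(n-1).
S = 5·((-3)^17 - 1)/(-3 - 1) = 5·(-129140163 - 1)/(-4) = 161425205.

161425205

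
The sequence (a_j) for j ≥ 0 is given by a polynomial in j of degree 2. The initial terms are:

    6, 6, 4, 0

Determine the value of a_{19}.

1st diffs: 0, -2, -4.
2nd diffs: -2, -2 (constant).
So a_j = -j^2 + j + 6.
Evaluating at j = 19 gives a_{19} = -336.

-336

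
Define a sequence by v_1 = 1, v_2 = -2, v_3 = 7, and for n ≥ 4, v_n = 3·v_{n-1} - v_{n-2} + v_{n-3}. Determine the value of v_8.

1322

Applying the relation repeatedly:
v_4 = 24, v_5 = 63, v_6 = 172, v_7 = 477, v_8 = 1322.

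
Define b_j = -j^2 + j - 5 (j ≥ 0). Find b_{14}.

-187

b_{14} = -1·14^2 + 1·14 - 5 = -187.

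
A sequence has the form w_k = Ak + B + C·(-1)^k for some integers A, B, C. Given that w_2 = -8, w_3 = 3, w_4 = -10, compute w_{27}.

Plug in k = 2, 3, 4: 2A + B + C = -8; 3A + B - C = 3; 4A + B + C = -10.
Subtracting the first from the second: A - 2C = 11.
Subtracting the second from the third: A + 2C = -13.
Solving: C = -6, A = -1, then B = 0.
Hence w_{27} = -1·27 + 0 + (-6)·(-1) = -21.

-21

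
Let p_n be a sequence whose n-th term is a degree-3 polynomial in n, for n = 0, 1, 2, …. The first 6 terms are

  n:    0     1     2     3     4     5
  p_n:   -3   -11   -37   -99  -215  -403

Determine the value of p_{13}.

-6659

1st diffs: -8, -26, -62, -116, -188.
2nd diffs: -18, -36, -54, -72.
3rd diffs: -18, -18, -18 (constant).
Newton forward-difference form: p_n = -3 + (-8)·C(n,1) + (-18)·C(n,2) + (-18)·C(n,3).
At n = 13: n = 13, so p_{13} = -3 - 104 - 1404 - 5148 = -6659.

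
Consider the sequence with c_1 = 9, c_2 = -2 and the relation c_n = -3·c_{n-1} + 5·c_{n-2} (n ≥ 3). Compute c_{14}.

-292415762

Applying the relation repeatedly:
c_3 = 51, c_4 = -163, c_5 = 744, …, c_{11} = 3967896, c_{12} = -16635523, c_{13} = 69746049, c_{14} = -292415762.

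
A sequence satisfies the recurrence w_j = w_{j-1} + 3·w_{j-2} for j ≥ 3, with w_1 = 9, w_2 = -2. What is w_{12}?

25927

Compute successive terms:
w_3 = 25;  w_4 = 19;  w_5 = 94;  w_6 = 151;  w_7 = 433;  w_8 = 886;  w_9 = 2185;  w_{10} = 4843;  w_{11} = 11398;  w_{12} = 25927.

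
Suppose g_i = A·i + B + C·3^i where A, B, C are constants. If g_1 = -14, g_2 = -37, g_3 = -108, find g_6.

-2913

Plug in i = 1, 2, 3: A + B + 3C = -14; 2A + B + 9C = -37; 3A + B + 27C = -108.
Subtracting the first from the second: A + 6C = -23.
Subtracting the second from the third: A + 18C = -71.
Solving: C = -4, A = 1, then B = -3.
So g_i = 1·i + (-3) + (-4)·3^i; at i=6 this is -2913.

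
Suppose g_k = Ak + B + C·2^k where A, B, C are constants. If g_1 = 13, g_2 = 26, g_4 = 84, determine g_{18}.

1048666

Plug in k = 1, 2, 4: A + B + 2C = 13; 2A + B + 4C = 26; 4A + B + 16C = 84.
Subtracting the first from the second: A + 2C = 13.
Subtracting the second from the third: 2A + 12C = 58.
Solving: C = 4, A = 5, then B = 0.
Therefore g_{18} = 90 + 0 + 4·262144 = 1048666.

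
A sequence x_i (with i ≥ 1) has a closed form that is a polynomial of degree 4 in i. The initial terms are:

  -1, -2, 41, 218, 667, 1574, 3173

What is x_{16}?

1st diffs: -1, 43, 177, 449, 907, 1599.
2nd diffs: 44, 134, 272, 458, 692.
3rd diffs: 90, 138, 186, 234.
4th diffs: 48, 48, 48 (constant).
So x_i = 2i^4 - 5i^3 + 2i^2 - 2i + 2.
Evaluating at i = 16 gives x_{16} = 111074.

111074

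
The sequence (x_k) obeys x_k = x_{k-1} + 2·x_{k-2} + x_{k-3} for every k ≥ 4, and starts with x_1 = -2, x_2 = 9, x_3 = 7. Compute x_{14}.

45018

Step forward from the initial values:
x_4 = 23, x_5 = 46, x_6 = 99, …, x_{11} = 4543, x_{12} = 9758, x_{13} = 20959, x_{14} = 45018.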